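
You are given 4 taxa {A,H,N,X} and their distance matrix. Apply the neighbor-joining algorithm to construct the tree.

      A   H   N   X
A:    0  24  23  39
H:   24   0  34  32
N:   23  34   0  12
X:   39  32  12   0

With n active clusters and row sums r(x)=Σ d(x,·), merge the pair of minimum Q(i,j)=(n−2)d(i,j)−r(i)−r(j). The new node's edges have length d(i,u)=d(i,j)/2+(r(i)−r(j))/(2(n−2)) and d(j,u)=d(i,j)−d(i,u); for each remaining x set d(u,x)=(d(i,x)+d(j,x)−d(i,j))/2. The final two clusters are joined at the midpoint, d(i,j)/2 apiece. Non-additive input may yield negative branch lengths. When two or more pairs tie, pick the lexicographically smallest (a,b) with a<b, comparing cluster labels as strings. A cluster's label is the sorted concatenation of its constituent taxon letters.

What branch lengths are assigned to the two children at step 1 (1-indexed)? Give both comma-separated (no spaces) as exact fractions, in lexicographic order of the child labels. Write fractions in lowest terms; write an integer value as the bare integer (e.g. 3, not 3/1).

11,13

iteration 1: select A,H (d=24, Q=-128); attach at lengths (11, 13); label the merged cluster AH
  updated: d(AH,N)=33/2, d(AH,X)=47/2
iteration 2: select AH,N (d=33/2, Q=-52); attach at lengths (14, 5/2); label the merged cluster AHN
  updated: d(AHN,X)=19/2
iteration 3: select AHN,X (d=19/2); attach at lengths (19/4, 19/4); label the merged cluster AHNX
final tree: (((A:11,H:13):14,N:5/2):19/4,X:19/4)
total length: 50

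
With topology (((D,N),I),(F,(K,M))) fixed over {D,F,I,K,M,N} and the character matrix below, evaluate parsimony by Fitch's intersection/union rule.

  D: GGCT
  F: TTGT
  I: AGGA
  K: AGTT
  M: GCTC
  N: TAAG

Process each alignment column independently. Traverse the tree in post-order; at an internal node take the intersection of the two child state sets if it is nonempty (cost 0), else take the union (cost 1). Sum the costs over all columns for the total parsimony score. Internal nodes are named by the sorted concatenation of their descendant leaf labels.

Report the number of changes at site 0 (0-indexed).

4

[col 0] DN: children D:{G}, N:{T} ∪→ {G,T}; cost 1
[col 0] DIN: children DN:{G,T}, I:{A} ∪→ {A,G,T}; cost 1
[col 0] KM: children K:{A}, M:{G} ∪→ {A,G}; cost 1
[col 0] FKM: children F:{T}, KM:{A,G} ∪→ {A,G,T}; cost 1
[col 0] DFIKMN: children DIN:{A,G,T}, FKM:{A,G,T} ∩→ {A,G,T}; cost 0
[col 1] DN: children D:{G}, N:{A} ∪→ {A,G}; cost 1
[col 1] DIN: children DN:{A,G}, I:{G} ∩→ {G}; cost 0
[col 1] KM: children K:{G}, M:{C} ∪→ {C,G}; cost 1
[col 1] FKM: children F:{T}, KM:{C,G} ∪→ {C,G,T}; cost 1
[col 1] DFIKMN: children DIN:{G}, FKM:{C,G,T} ∩→ {G}; cost 0
[col 2] DN: children D:{C}, N:{A} ∪→ {A,C}; cost 1
[col 2] DIN: children DN:{A,C}, I:{G} ∪→ {A,C,G}; cost 1
[col 2] KM: children K:{T}, M:{T} ∩→ {T}; cost 0
[col 2] FKM: children F:{G}, KM:{T} ∪→ {G,T}; cost 1
[col 2] DFIKMN: children DIN:{A,C,G}, FKM:{G,T} ∩→ {G}; cost 0
[col 3] DN: children D:{T}, N:{G} ∪→ {G,T}; cost 1
[col 3] DIN: children DN:{G,T}, I:{A} ∪→ {A,G,T}; cost 1
[col 3] KM: children K:{T}, M:{C} ∪→ {C,T}; cost 1
[col 3] FKM: children F:{T}, KM:{C,T} ∩→ {T}; cost 0
[col 3] DFIKMN: children DIN:{A,G,T}, FKM:{T} ∩→ {T}; cost 0
per-site changes: [4, 3, 3, 3]; total = 13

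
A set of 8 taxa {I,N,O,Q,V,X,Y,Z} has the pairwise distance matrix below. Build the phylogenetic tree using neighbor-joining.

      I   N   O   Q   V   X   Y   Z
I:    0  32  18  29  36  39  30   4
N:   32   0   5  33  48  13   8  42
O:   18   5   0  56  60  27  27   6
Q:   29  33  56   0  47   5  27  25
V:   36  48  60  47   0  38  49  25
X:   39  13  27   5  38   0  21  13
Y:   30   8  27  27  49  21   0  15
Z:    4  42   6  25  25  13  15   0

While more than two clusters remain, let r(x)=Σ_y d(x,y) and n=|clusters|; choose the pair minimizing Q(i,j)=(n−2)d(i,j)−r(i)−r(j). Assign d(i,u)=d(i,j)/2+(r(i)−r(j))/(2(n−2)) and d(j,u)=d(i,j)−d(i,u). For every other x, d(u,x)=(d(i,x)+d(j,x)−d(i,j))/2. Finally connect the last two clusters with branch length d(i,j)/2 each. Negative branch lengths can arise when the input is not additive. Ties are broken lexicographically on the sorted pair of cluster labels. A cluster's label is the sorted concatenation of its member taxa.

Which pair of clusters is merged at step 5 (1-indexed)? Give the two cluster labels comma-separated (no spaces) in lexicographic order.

1. join N+O (d=5, Q=-350) ⇒ NO; edges |N|=1, |O|=4
  updated: d(I,NO)=45/2, d(NO,Q)=42, d(NO,V)=103/2, d(NO,X)=35/2, d(NO,Y)=15, d(NO,Z)=43/2
2. join Q+X (d=5, Q=-567/2) ⇒ QX; edges |Q|=133/20, |X|=-33/20
  updated: d(I,QX)=63/2, d(NO,QX)=109/4, d(QX,V)=40, d(QX,Y)=43/2, d(QX,Z)=33/2
3. join NO+Y (d=15, Q=-833/4) ⇒ NOY; edges |NO|=269/32, |Y|=211/32
  updated: d(I,NOY)=75/4, d(NOY,QX)=135/8, d(NOY,V)=171/4, d(NOY,Z)=43/4
4. join NOY+QX (d=135/8, Q=-1147/8) ⇒ NOQXY; edges |NOY|=93/16, |QX|=177/16
  updated: d(I,NOQXY)=267/16, d(NOQXY,V)=527/16, d(NOQXY,Z)=83/16
5. join I+Z (d=4, Q=-663/8) ⇒ IZ; edges |I|=61/8, |Z|=-29/8
  updated: d(IZ,NOQXY)=143/16, d(IZ,V)=57/2
6. join IZ+NOQXY (d=143/16, Q=-563/8) ⇒ INOQXYZ; edges |IZ|=9/4, |NOQXY|=107/16
  updated: d(INOQXYZ,V)=105/4
7. join INOQXYZ+V (d=105/4) ⇒ INOQVXYZ; edges |INOQXYZ|=105/8, |V|=105/8
final tree: (((I:61/8,Z:-29/8):9/4,(((N:1,O:4):269/32,Y:211/32):93/16,(Q:133/20,X:-33/20):177/16):107/16):105/8,V:105/8)
total length: 1297/16

I,Z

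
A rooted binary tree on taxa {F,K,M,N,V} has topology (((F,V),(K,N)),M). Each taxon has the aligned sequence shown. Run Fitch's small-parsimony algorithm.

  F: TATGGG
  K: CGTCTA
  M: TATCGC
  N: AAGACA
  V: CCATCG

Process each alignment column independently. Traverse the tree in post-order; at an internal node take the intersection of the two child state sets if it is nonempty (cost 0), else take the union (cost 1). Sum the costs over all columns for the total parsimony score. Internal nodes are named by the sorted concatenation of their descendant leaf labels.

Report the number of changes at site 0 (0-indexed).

3

site 0, node FV: F={T} ∪ V={C} → {C,T} (+1)
site 0, node KN: K={C} ∪ N={A} → {A,C} (+1)
site 0, node FKNV: FV={C,T} ∩ KN={A,C} → {C} (+0)
site 0, node FKMNV: FKNV={C} ∪ M={T} → {C,T} (+1)
site 1, node FV: F={A} ∪ V={C} → {A,C} (+1)
site 1, node KN: K={G} ∪ N={A} → {A,G} (+1)
site 1, node FKNV: FV={A,C} ∩ KN={A,G} → {A} (+0)
site 1, node FKMNV: FKNV={A} ∩ M={A} → {A} (+0)
site 2, node FV: F={T} ∪ V={A} → {A,T} (+1)
site 2, node KN: K={T} ∪ N={G} → {G,T} (+1)
site 2, node FKNV: FV={A,T} ∩ KN={G,T} → {T} (+0)
site 2, node FKMNV: FKNV={T} ∩ M={T} → {T} (+0)
site 3, node FV: F={G} ∪ V={T} → {G,T} (+1)
site 3, node KN: K={C} ∪ N={A} → {A,C} (+1)
site 3, node FKNV: FV={G,T} ∪ KN={A,C} → {A,C,G,T} (+1)
site 3, node FKMNV: FKNV={A,C,G,T} ∩ M={C} → {C} (+0)
site 4, node FV: F={G} ∪ V={C} → {C,G} (+1)
site 4, node KN: K={T} ∪ N={C} → {C,T} (+1)
site 4, node FKNV: FV={C,G} ∩ KN={C,T} → {C} (+0)
site 4, node FKMNV: FKNV={C} ∪ M={G} → {C,G} (+1)
site 5, node FV: F={G} ∩ V={G} → {G} (+0)
site 5, node KN: K={A} ∩ N={A} → {A} (+0)
site 5, node FKNV: FV={G} ∪ KN={A} → {A,G} (+1)
site 5, node FKMNV: FKNV={A,G} ∪ M={C} → {A,C,G} (+1)
per-site changes: [3, 2, 2, 3, 3, 2]; total = 15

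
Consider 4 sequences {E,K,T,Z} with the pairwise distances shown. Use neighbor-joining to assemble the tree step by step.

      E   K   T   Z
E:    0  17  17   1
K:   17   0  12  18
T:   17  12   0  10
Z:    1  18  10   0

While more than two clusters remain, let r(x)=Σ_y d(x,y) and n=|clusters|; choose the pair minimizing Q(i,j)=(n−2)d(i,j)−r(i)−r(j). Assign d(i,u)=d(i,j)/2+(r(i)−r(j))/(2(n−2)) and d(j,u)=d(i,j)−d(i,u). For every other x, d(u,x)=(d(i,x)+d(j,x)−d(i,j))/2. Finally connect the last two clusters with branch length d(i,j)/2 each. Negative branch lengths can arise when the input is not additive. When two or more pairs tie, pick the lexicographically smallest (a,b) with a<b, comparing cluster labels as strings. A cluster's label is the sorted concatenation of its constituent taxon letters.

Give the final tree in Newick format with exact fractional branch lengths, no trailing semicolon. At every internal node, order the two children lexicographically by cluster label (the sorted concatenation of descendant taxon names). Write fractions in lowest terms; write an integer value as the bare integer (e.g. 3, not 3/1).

(((E:2,Z:-1):9,K:8):2,T:2)

1. join E+Z (d=1, Q=-62) ⇒ EZ; edges |E|=2, |Z|=-1
  updated: d(EZ,K)=17, d(EZ,T)=13
2. join EZ+K (d=17, Q=-42) ⇒ EKZ; edges |EZ|=9, |K|=8
  updated: d(EKZ,T)=4
3. join EKZ+T (d=4) ⇒ EKTZ; edges |EKZ|=2, |T|=2
final tree: (((E:2,Z:-1):9,K:8):2,T:2)
total length: 22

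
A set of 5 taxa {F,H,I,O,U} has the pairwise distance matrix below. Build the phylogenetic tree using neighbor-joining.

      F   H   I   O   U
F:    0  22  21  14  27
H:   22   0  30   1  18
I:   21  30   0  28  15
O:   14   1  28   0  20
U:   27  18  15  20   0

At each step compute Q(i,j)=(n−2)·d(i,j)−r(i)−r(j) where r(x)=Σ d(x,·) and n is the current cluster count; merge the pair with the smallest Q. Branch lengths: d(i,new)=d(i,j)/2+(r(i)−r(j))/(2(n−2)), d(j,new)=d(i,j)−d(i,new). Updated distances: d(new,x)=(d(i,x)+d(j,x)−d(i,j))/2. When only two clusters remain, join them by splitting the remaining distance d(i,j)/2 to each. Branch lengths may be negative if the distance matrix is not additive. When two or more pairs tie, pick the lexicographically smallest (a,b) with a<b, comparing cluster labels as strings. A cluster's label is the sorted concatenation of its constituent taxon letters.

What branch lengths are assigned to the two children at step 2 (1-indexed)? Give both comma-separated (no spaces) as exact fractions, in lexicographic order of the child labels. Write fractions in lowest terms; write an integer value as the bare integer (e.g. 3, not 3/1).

9,17/2

step 1: merge (H,O) at d=1, Q=-131; branch lengths H→11/6, O→-5/6; new cluster HO
  updated: d(F,HO)=35/2, d(HO,I)=57/2, d(HO,U)=37/2
step 2: merge (F,HO) at d=35/2, Q=-95; branch lengths F→9, HO→17/2; new cluster FHO
  updated: d(FHO,I)=16, d(FHO,U)=14
step 3: merge (FHO,I) at d=16, Q=-45; branch lengths FHO→15/2, I→17/2; new cluster FHIO
  updated: d(FHIO,U)=13/2
step 4: merge (FHIO,U) at d=13/2; branch lengths FHIO→13/4, U→13/4; new cluster FHIOU
final tree: (((F:9,(H:11/6,O:-5/6):17/2):15/2,I:17/2):13/4,U:13/4)
total length: 41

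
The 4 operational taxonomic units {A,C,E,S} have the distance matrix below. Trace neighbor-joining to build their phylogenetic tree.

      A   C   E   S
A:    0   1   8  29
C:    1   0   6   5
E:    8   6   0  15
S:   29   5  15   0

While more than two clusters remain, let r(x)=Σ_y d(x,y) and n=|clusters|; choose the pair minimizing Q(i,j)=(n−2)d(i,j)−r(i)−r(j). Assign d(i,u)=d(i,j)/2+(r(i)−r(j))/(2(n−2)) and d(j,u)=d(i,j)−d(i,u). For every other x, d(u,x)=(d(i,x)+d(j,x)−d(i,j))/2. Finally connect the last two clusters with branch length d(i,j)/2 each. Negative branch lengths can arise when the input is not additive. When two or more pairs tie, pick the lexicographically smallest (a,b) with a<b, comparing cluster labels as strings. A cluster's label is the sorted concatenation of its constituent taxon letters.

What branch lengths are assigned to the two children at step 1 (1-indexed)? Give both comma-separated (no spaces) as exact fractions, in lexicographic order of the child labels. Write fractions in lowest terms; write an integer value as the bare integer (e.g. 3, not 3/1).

25/4,7/4

1. join A+E (d=8, Q=-51) ⇒ AE; edges |A|=25/4, |E|=7/4
  updated: d(AE,C)=-1/2, d(AE,S)=18
2. join AE+C (d=-1/2, Q=-45/2) ⇒ ACE; edges |AE|=25/4, |C|=-27/4
  updated: d(ACE,S)=47/4
3. join ACE+S (d=47/4) ⇒ ACES; edges |ACE|=47/8, |S|=47/8
final tree: (((A:25/4,E:7/4):25/4,C:-27/4):47/8,S:47/8)
total length: 77/4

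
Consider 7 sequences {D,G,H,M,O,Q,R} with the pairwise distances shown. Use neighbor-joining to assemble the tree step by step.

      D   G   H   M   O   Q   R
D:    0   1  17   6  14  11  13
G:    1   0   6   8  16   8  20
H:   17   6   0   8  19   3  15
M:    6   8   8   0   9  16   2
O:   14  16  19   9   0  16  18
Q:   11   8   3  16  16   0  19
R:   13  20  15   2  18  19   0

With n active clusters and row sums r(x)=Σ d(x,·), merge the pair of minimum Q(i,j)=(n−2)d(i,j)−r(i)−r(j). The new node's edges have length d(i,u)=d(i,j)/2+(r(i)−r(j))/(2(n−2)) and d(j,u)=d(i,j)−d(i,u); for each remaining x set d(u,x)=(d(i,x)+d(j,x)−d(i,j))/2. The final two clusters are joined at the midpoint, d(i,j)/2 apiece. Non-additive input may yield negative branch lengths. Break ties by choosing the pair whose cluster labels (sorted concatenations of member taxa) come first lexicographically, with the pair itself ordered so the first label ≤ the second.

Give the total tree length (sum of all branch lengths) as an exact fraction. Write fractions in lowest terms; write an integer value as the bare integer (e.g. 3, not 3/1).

475/16

iteration 1: select H,Q (d=3, Q=-126); attach at lengths (1, 2); label the merged cluster HQ
  updated: d(D,HQ)=25/2, d(G,HQ)=11/2, d(HQ,M)=21/2, d(HQ,O)=16, d(HQ,R)=31/2
iteration 2: select M,R (d=2, Q=-96); attach at lengths (-25/8, 41/8); label the merged cluster MR
  updated: d(D,MR)=17/2, d(G,MR)=13, d(HQ,MR)=12, d(MR,O)=25/2
iteration 3: select D,G (d=1, Q=-137/2); attach at lengths (7/12, 5/12); label the merged cluster DG
  updated: d(DG,HQ)=17/2, d(DG,MR)=41/4, d(DG,O)=29/2
iteration 4: select DG,HQ (d=17/2, Q=-211/4); attach at lengths (55/16, 81/16); label the merged cluster DGHQ
  updated: d(DGHQ,MR)=55/8, d(DGHQ,O)=11
iteration 5: select DGHQ,MR (d=55/8, Q=-243/8); attach at lengths (43/16, 67/16); label the merged cluster DGHMQR
  updated: d(DGHMQR,O)=133/16
iteration 6: select DGHMQR,O (d=133/16); attach at lengths (133/32, 133/32); label the merged cluster DGHMOQR
final tree: ((((D:7/12,G:5/12):55/16,(H:1,Q:2):81/16):43/16,(M:-25/8,R:41/8):67/16):133/32,O:133/32)
total length: 475/16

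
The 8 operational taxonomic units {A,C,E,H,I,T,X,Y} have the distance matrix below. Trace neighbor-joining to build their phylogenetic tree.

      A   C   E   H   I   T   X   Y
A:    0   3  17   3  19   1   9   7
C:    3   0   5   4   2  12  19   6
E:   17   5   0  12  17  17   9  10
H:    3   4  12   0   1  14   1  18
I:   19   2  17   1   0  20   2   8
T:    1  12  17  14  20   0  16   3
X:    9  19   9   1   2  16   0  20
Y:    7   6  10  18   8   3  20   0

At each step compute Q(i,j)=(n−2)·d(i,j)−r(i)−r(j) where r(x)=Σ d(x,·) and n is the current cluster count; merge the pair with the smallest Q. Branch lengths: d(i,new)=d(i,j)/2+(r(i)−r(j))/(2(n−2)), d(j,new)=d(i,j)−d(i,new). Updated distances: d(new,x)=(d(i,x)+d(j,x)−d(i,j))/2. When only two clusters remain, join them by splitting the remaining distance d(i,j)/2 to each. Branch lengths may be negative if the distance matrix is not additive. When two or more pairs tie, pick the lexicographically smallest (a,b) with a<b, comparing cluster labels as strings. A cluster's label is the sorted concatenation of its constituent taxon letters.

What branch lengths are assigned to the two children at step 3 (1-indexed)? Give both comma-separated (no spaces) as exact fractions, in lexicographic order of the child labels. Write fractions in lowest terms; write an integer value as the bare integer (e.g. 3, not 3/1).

1/4,7/4

iteration 1: select T,Y (d=3, Q=-137); attach at lengths (29/12, 7/12); label the merged cluster TY
  updated: d(A,TY)=5/2, d(C,TY)=15/2, d(E,TY)=12, d(H,TY)=29/2, d(I,TY)=25/2, d(TY,X)=33/2
iteration 2: select A,TY (d=5/2, Q=-213/2); attach at lengths (1/20, 49/20); label the merged cluster ATY
  updated: d(ATY,C)=4, d(ATY,E)=53/4, d(ATY,H)=15/2, d(ATY,I)=29/2, d(ATY,X)=23/2
iteration 3: select I,X (d=2, Q=-71); attach at lengths (1/4, 7/4); label the merged cluster IX
  updated: d(ATY,IX)=12, d(C,IX)=19/2, d(E,IX)=12, d(H,IX)=0
iteration 4: select H,IX (d=0, Q=-57); attach at lengths (-5/3, 5/3); label the merged cluster HIX
  updated: d(ATY,HIX)=39/4, d(C,HIX)=27/4, d(E,HIX)=12
iteration 5: select ATY,HIX (d=39/4, Q=-36); attach at lengths (9/2, 21/4); label the merged cluster AHITXY
  updated: d(AHITXY,C)=1/2, d(AHITXY,E)=31/4
iteration 6: select AHITXY,C (d=1/2, Q=-53/4); attach at lengths (13/8, -9/8); label the merged cluster ACHITXY
  updated: d(ACHITXY,E)=49/8
iteration 7: select ACHITXY,E (d=49/8); attach at lengths (49/16, 49/16); label the merged cluster ACEHITXY
final tree: ((((A:1/20,(T:29/12,Y:7/12):49/20):9/2,(H:-5/3,(I:1/4,X:7/4):5/3):21/4):13/8,C:-9/8):49/16,E:49/16)
total length: 191/8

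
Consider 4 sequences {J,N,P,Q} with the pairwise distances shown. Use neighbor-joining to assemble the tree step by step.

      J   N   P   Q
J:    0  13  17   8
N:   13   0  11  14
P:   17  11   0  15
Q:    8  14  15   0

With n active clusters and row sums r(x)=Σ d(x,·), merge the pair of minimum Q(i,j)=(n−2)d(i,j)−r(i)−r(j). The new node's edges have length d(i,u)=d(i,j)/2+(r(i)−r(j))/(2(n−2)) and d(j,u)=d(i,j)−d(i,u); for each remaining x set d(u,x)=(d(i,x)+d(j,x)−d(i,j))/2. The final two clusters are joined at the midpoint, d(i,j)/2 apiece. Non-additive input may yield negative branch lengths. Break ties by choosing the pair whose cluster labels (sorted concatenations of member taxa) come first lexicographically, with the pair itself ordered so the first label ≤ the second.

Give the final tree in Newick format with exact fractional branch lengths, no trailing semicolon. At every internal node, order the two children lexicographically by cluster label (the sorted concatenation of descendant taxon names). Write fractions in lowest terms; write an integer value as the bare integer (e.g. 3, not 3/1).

1. join J+Q (d=8, Q=-59) ⇒ JQ; edges |J|=17/4, |Q|=15/4
  updated: d(JQ,N)=19/2, d(JQ,P)=12
2. join JQ+N (d=19/2, Q=-65/2) ⇒ JNQ; edges |JQ|=21/4, |N|=17/4
  updated: d(JNQ,P)=27/4
3. join JNQ+P (d=27/4) ⇒ JNPQ; edges |JNQ|=27/8, |P|=27/8
final tree: (((J:17/4,Q:15/4):21/4,N:17/4):27/8,P:27/8)
total length: 97/4

(((J:17/4,Q:15/4):21/4,N:17/4):27/8,P:27/8)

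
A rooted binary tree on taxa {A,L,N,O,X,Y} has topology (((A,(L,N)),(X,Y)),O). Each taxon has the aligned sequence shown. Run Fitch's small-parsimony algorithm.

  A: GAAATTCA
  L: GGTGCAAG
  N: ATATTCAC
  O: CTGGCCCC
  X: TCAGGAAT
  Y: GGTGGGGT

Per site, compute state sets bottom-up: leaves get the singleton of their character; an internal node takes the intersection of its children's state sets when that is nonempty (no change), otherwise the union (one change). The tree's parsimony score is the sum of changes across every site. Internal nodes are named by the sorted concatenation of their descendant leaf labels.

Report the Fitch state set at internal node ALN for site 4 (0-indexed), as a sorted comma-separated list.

T

site 0, node LN: L={G} ∪ N={A} → {A,G} (+1)
site 0, node ALN: A={G} ∩ LN={A,G} → {G} (+0)
site 0, node XY: X={T} ∪ Y={G} → {G,T} (+1)
site 0, node ALNXY: ALN={G} ∩ XY={G,T} → {G} (+0)
site 0, node ALNOXY: ALNXY={G} ∪ O={C} → {C,G} (+1)
site 1, node LN: L={G} ∪ N={T} → {G,T} (+1)
site 1, node ALN: A={A} ∪ LN={G,T} → {A,G,T} (+1)
site 1, node XY: X={C} ∪ Y={G} → {C,G} (+1)
site 1, node ALNXY: ALN={A,G,T} ∩ XY={C,G} → {G} (+0)
site 1, node ALNOXY: ALNXY={G} ∪ O={T} → {G,T} (+1)
site 2, node LN: L={T} ∪ N={A} → {A,T} (+1)
site 2, node ALN: A={A} ∩ LN={A,T} → {A} (+0)
site 2, node XY: X={A} ∪ Y={T} → {A,T} (+1)
site 2, node ALNXY: ALN={A} ∩ XY={A,T} → {A} (+0)
site 2, node ALNOXY: ALNXY={A} ∪ O={G} → {A,G} (+1)
site 3, node LN: L={G} ∪ N={T} → {G,T} (+1)
site 3, node ALN: A={A} ∪ LN={G,T} → {A,G,T} (+1)
site 3, node XY: X={G} ∩ Y={G} → {G} (+0)
site 3, node ALNXY: ALN={A,G,T} ∩ XY={G} → {G} (+0)
site 3, node ALNOXY: ALNXY={G} ∩ O={G} → {G} (+0)
site 4, node LN: L={C} ∪ N={T} → {C,T} (+1)
site 4, node ALN: A={T} ∩ LN={C,T} → {T} (+0)
site 4, node XY: X={G} ∩ Y={G} → {G} (+0)
site 4, node ALNXY: ALN={T} ∪ XY={G} → {G,T} (+1)
site 4, node ALNOXY: ALNXY={G,T} ∪ O={C} → {C,G,T} (+1)
site 5, node LN: L={A} ∪ N={C} → {A,C} (+1)
site 5, node ALN: A={T} ∪ LN={A,C} → {A,C,T} (+1)
site 5, node XY: X={A} ∪ Y={G} → {A,G} (+1)
site 5, node ALNXY: ALN={A,C,T} ∩ XY={A,G} → {A} (+0)
site 5, node ALNOXY: ALNXY={A} ∪ O={C} → {A,C} (+1)
site 6, node LN: L={A} ∩ N={A} → {A} (+0)
site 6, node ALN: A={C} ∪ LN={A} → {A,C} (+1)
site 6, node XY: X={A} ∪ Y={G} → {A,G} (+1)
site 6, node ALNXY: ALN={A,C} ∩ XY={A,G} → {A} (+0)
site 6, node ALNOXY: ALNXY={A} ∪ O={C} → {A,C} (+1)
site 7, node LN: L={G} ∪ N={C} → {C,G} (+1)
site 7, node ALN: A={A} ∪ LN={C,G} → {A,C,G} (+1)
site 7, node XY: X={T} ∩ Y={T} → {T} (+0)
site 7, node ALNXY: ALN={A,C,G} ∪ XY={T} → {A,C,G,T} (+1)
site 7, node ALNOXY: ALNXY={A,C,G,T} ∩ O={C} → {C} (+0)
per-site changes: [3, 4, 3, 2, 3, 4, 3, 3]; total = 25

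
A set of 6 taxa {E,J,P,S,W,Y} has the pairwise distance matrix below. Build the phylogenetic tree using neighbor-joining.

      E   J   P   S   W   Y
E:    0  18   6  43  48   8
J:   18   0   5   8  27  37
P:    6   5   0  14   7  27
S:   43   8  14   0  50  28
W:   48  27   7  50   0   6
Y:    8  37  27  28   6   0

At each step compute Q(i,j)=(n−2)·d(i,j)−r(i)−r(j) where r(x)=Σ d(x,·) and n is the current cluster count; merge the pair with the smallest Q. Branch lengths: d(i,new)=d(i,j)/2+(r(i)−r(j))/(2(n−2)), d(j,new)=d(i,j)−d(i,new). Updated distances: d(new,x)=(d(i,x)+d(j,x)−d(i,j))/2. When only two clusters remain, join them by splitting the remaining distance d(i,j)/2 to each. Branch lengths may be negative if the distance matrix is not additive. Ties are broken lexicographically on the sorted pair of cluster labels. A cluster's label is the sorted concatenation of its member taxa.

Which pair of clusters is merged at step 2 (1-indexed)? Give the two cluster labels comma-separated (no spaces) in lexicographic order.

step 1: merge (W,Y) at d=6, Q=-220; branch lengths W→7, Y→-1; new cluster WY
  updated: d(E,WY)=25, d(J,WY)=29, d(P,WY)=14, d(S,WY)=36
step 2: merge (J,S) at d=8, Q=-137; branch lengths J→-17/6, S→65/6; new cluster JS
  updated: d(E,JS)=53/2, d(JS,P)=11/2, d(JS,WY)=57/2
step 3: merge (E,WY) at d=25, Q=-75; branch lengths E→10, WY→15; new cluster EWY
  updated: d(EWY,JS)=15, d(EWY,P)=-5/2
step 4: merge (EWY,JS) at d=15, Q=-18; branch lengths EWY→7/2, JS→23/2; new cluster EJSWY
  updated: d(EJSWY,P)=-6
step 5: merge (EJSWY,P) at d=-6; branch lengths EJSWY→-3, P→-3; new cluster EJPSWY
final tree: (((E:10,(W:7,Y:-1):15):7/2,(J:-17/6,S:65/6):23/2):-3,P:-3)
total length: 48

J,S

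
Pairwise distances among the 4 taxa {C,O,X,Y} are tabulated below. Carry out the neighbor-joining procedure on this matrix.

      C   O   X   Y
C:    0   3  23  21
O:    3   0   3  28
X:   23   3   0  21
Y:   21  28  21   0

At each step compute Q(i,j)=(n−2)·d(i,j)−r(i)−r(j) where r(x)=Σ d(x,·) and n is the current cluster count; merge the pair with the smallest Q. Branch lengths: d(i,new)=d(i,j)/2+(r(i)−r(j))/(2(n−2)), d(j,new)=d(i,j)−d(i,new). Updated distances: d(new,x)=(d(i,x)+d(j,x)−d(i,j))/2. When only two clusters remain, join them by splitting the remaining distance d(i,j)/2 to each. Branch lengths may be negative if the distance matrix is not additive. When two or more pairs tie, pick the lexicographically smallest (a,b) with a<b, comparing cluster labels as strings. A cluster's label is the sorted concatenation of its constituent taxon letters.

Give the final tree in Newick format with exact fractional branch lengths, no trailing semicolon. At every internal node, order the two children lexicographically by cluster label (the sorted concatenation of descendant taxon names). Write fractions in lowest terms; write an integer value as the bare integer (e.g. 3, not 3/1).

(((C:19/4,O:-7/4):27/4,X:19/4):65/8,Y:65/8)

step 1: merge (C,O) at d=3, Q=-75; branch lengths C→19/4, O→-7/4; new cluster CO
  updated: d(CO,X)=23/2, d(CO,Y)=23
step 2: merge (CO,X) at d=23/2, Q=-111/2; branch lengths CO→27/4, X→19/4; new cluster COX
  updated: d(COX,Y)=65/4
step 3: merge (COX,Y) at d=65/4; branch lengths COX→65/8, Y→65/8; new cluster COXY
final tree: (((C:19/4,O:-7/4):27/4,X:19/4):65/8,Y:65/8)
total length: 123/4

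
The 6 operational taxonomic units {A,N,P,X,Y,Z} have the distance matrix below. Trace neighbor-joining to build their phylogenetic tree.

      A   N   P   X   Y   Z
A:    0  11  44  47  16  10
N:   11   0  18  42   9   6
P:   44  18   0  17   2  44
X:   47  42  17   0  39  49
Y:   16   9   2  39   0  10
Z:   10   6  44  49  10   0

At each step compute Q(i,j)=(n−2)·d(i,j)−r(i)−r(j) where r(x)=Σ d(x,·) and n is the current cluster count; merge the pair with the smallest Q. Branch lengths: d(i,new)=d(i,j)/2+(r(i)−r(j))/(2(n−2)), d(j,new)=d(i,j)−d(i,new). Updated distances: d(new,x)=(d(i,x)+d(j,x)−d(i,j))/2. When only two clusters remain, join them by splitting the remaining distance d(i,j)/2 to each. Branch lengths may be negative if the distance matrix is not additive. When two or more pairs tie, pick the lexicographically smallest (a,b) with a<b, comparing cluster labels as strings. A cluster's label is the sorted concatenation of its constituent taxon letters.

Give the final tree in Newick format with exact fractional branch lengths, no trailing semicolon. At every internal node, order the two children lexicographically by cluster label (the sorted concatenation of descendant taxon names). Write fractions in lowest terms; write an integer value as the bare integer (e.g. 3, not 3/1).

1. join P+X (d=17, Q=-251) ⇒ PX; edges |P|=-1/8, |X|=137/8
  updated: d(A,PX)=37, d(N,PX)=43/2, d(PX,Y)=12, d(PX,Z)=38
2. join PX+Y (d=12, Q=-239/2) ⇒ PXY; edges |PX|=65/4, |Y|=-17/4
  updated: d(A,PXY)=41/2, d(N,PXY)=37/4, d(PXY,Z)=18
3. join A+Z (d=10, Q=-111/2) ⇒ AZ; edges |A|=55/8, |Z|=25/8
  updated: d(AZ,N)=7/2, d(AZ,PXY)=57/4
4. join AZ+N (d=7/2, Q=-27) ⇒ ANZ; edges |AZ|=17/4, |N|=-3/4
  updated: d(ANZ,PXY)=10
5. join ANZ+PXY (d=10) ⇒ ANPXYZ; edges |ANZ|=5, |PXY|=5
final tree: (((A:55/8,Z:25/8):17/4,N:-3/4):5,((P:-1/8,X:137/8):65/4,Y:-17/4):5)
total length: 105/2

(((A:55/8,Z:25/8):17/4,N:-3/4):5,((P:-1/8,X:137/8):65/4,Y:-17/4):5)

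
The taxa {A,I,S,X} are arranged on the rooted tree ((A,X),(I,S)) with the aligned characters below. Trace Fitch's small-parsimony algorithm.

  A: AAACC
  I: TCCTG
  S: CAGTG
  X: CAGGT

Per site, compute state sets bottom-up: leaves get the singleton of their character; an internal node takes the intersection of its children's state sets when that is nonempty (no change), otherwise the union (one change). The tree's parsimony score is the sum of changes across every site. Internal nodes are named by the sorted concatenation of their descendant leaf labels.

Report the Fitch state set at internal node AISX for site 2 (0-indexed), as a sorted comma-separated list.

G

AX@0: {A} ∪ {C} = {A,C} (union, +1)
IS@0: {T} ∪ {C} = {C,T} (union, +1)
AISX@0: {A,C} ∩ {C,T} = {C} (intersection, +0)
AX@1: {A} ∩ {A} = {A} (intersection, +0)
IS@1: {C} ∪ {A} = {A,C} (union, +1)
AISX@1: {A} ∩ {A,C} = {A} (intersection, +0)
AX@2: {A} ∪ {G} = {A,G} (union, +1)
IS@2: {C} ∪ {G} = {C,G} (union, +1)
AISX@2: {A,G} ∩ {C,G} = {G} (intersection, +0)
AX@3: {C} ∪ {G} = {C,G} (union, +1)
IS@3: {T} ∩ {T} = {T} (intersection, +0)
AISX@3: {C,G} ∪ {T} = {C,G,T} (union, +1)
AX@4: {C} ∪ {T} = {C,T} (union, +1)
IS@4: {G} ∩ {G} = {G} (intersection, +0)
AISX@4: {C,T} ∪ {G} = {C,G,T} (union, +1)
per-site changes: [2, 1, 2, 2, 2]; total = 9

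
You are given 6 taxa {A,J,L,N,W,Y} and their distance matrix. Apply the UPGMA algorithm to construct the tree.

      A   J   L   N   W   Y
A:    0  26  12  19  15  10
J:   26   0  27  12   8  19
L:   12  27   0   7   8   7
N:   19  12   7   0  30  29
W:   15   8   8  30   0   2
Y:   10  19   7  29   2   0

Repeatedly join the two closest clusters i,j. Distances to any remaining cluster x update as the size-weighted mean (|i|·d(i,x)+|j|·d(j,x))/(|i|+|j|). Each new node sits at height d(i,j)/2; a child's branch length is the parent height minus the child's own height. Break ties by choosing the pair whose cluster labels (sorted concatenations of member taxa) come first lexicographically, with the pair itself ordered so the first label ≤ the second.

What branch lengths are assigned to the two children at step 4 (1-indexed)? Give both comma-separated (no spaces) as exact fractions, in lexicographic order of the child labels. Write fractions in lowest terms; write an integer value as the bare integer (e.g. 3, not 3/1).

5/2,21/4

iteration 1: select W,Y (d=2); attach at lengths (1, 1); label the merged cluster WY
  updated: d(A,WY)=25/2, d(J,WY)=27/2, d(L,WY)=15/2, d(N,WY)=59/2
iteration 2: select L,N (d=7); attach at lengths (7/2, 7/2); label the merged cluster LN
  updated: d(A,LN)=31/2, d(J,LN)=39/2, d(LN,WY)=37/2
iteration 3: select A,WY (d=25/2); attach at lengths (25/4, 21/4); label the merged cluster AWY
  updated: d(AWY,J)=53/3, d(AWY,LN)=35/2
iteration 4: select AWY,LN (d=35/2); attach at lengths (5/2, 21/4); label the merged cluster ALNWY
  updated: d(ALNWY,J)=92/5
iteration 5: select ALNWY,J (d=92/5); attach at lengths (9/20, 46/5); label the merged cluster AJLNWY
final tree: (((A:25/4,(W:1,Y:1):21/4):5/2,(L:7/2,N:7/2):21/4):9/20,J:46/5)
total length: 379/10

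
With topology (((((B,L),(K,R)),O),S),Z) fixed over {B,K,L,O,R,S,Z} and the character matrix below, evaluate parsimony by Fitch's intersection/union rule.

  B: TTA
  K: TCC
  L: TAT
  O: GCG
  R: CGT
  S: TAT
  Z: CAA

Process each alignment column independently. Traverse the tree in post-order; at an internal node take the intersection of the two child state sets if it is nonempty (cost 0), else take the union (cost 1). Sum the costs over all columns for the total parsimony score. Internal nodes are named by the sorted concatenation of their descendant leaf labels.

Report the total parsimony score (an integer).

[col 0] BL: children B:{T}, L:{T} ∩→ {T}; cost 0
[col 0] KR: children K:{T}, R:{C} ∪→ {C,T}; cost 1
[col 0] BKLR: children BL:{T}, KR:{C,T} ∩→ {T}; cost 0
[col 0] BKLOR: children BKLR:{T}, O:{G} ∪→ {G,T}; cost 1
[col 0] BKLORS: children BKLOR:{G,T}, S:{T} ∩→ {T}; cost 0
[col 0] BKLORSZ: children BKLORS:{T}, Z:{C} ∪→ {C,T}; cost 1
[col 1] BL: children B:{T}, L:{A} ∪→ {A,T}; cost 1
[col 1] KR: children K:{C}, R:{G} ∪→ {C,G}; cost 1
[col 1] BKLR: children BL:{A,T}, KR:{C,G} ∪→ {A,C,G,T}; cost 1
[col 1] BKLOR: children BKLR:{A,C,G,T}, O:{C} ∩→ {C}; cost 0
[col 1] BKLORS: children BKLOR:{C}, S:{A} ∪→ {A,C}; cost 1
[col 1] BKLORSZ: children BKLORS:{A,C}, Z:{A} ∩→ {A}; cost 0
[col 2] BL: children B:{A}, L:{T} ∪→ {A,T}; cost 1
[col 2] KR: children K:{C}, R:{T} ∪→ {C,T}; cost 1
[col 2] BKLR: children BL:{A,T}, KR:{C,T} ∩→ {T}; cost 0
[col 2] BKLOR: children BKLR:{T}, O:{G} ∪→ {G,T}; cost 1
[col 2] BKLORS: children BKLOR:{G,T}, S:{T} ∩→ {T}; cost 0
[col 2] BKLORSZ: children BKLORS:{T}, Z:{A} ∪→ {A,T}; cost 1
per-site changes: [3, 4, 4]; total = 11

11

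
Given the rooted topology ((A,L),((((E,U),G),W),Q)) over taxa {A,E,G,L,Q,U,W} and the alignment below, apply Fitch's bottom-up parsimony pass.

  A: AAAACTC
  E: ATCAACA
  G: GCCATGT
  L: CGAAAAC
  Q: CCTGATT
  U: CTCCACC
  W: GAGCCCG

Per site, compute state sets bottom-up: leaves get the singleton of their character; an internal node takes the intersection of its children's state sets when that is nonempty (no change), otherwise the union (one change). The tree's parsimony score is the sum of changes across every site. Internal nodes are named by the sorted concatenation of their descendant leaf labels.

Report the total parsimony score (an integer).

site 0, node AL: A={A} ∪ L={C} → {A,C} (+1)
site 0, node EU: E={A} ∪ U={C} → {A,C} (+1)
site 0, node EGU: EU={A,C} ∪ G={G} → {A,C,G} (+1)
site 0, node EGUW: EGU={A,C,G} ∩ W={G} → {G} (+0)
site 0, node EGQUW: EGUW={G} ∪ Q={C} → {C,G} (+1)
site 0, node AEGLQUW: AL={A,C} ∩ EGQUW={C,G} → {C} (+0)
site 1, node AL: A={A} ∪ L={G} → {A,G} (+1)
site 1, node EU: E={T} ∩ U={T} → {T} (+0)
site 1, node EGU: EU={T} ∪ G={C} → {C,T} (+1)
site 1, node EGUW: EGU={C,T} ∪ W={A} → {A,C,T} (+1)
site 1, node EGQUW: EGUW={A,C,T} ∩ Q={C} → {C} (+0)
site 1, node AEGLQUW: AL={A,G} ∪ EGQUW={C} → {A,C,G} (+1)
site 2, node AL: A={A} ∩ L={A} → {A} (+0)
site 2, node EU: E={C} ∩ U={C} → {C} (+0)
site 2, node EGU: EU={C} ∩ G={C} → {C} (+0)
site 2, node EGUW: EGU={C} ∪ W={G} → {C,G} (+1)
site 2, node EGQUW: EGUW={C,G} ∪ Q={T} → {C,G,T} (+1)
site 2, node AEGLQUW: AL={A} ∪ EGQUW={C,G,T} → {A,C,G,T} (+1)
site 3, node AL: A={A} ∩ L={A} → {A} (+0)
site 3, node EU: E={A} ∪ U={C} → {A,C} (+1)
site 3, node EGU: EU={A,C} ∩ G={A} → {A} (+0)
site 3, node EGUW: EGU={A} ∪ W={C} → {A,C} (+1)
site 3, node EGQUW: EGUW={A,C} ∪ Q={G} → {A,C,G} (+1)
site 3, node AEGLQUW: AL={A} ∩ EGQUW={A,C,G} → {A} (+0)
site 4, node AL: A={C} ∪ L={A} → {A,C} (+1)
site 4, node EU: E={A} ∩ U={A} → {A} (+0)
site 4, node EGU: EU={A} ∪ G={T} → {A,T} (+1)
site 4, node EGUW: EGU={A,T} ∪ W={C} → {A,C,T} (+1)
site 4, node EGQUW: EGUW={A,C,T} ∩ Q={A} → {A} (+0)
site 4, node AEGLQUW: AL={A,C} ∩ EGQUW={A} → {A} (+0)
site 5, node AL: A={T} ∪ L={A} → {A,T} (+1)
site 5, node EU: E={C} ∩ U={C} → {C} (+0)
site 5, node EGU: EU={C} ∪ G={G} → {C,G} (+1)
site 5, node EGUW: EGU={C,G} ∩ W={C} → {C} (+0)
site 5, node EGQUW: EGUW={C} ∪ Q={T} → {C,T} (+1)
site 5, node AEGLQUW: AL={A,T} ∩ EGQUW={C,T} → {T} (+0)
site 6, node AL: A={C} ∩ L={C} → {C} (+0)
site 6, node EU: E={A} ∪ U={C} → {A,C} (+1)
site 6, node EGU: EU={A,C} ∪ G={T} → {A,C,T} (+1)
site 6, node EGUW: EGU={A,C,T} ∪ W={G} → {A,C,G,T} (+1)
site 6, node EGQUW: EGUW={A,C,G,T} ∩ Q={T} → {T} (+0)
site 6, node AEGLQUW: AL={C} ∪ EGQUW={T} → {C,T} (+1)
per-site changes: [4, 4, 3, 3, 3, 3, 4]; total = 24

24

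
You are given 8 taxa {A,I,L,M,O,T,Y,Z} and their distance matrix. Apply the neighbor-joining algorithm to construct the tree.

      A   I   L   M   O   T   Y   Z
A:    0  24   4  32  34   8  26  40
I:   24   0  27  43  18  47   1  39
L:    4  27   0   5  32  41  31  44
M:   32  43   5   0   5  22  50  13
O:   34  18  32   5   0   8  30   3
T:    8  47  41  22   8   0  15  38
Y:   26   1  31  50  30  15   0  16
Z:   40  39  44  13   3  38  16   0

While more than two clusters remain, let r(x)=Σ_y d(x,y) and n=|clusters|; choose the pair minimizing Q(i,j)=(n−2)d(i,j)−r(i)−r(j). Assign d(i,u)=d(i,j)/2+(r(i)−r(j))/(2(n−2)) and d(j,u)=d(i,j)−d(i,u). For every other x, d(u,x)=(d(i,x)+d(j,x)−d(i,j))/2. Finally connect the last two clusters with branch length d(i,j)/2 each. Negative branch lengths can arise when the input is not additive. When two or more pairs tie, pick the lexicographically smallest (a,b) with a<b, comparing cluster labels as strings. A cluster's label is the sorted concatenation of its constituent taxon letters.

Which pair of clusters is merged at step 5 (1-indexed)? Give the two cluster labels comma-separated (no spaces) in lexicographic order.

1. join I+Y (d=1, Q=-362) ⇒ IY; edges |I|=3, |Y|=-2
  updated: d(A,IY)=49/2, d(IY,L)=57/2, d(IY,M)=46, d(IY,O)=47/2, d(IY,T)=61/2, d(IY,Z)=27
2. join A+L (d=4, Q=-277) ⇒ AL; edges |A|=4/5, |L|=16/5
  updated: d(AL,IY)=49/2, d(AL,M)=33/2, d(AL,O)=31, d(AL,T)=45/2, d(AL,Z)=40
3. join AL+IY (d=49/2, Q=-188) ⇒ AILY; edges |AL|=81/8, |IY|=115/8
  updated: d(AILY,M)=19, d(AILY,O)=15, d(AILY,T)=57/4, d(AILY,Z)=85/4
4. join AILY+T (d=57/4, Q=-109) ⇒ AILTY; edges |AILY|=5, |T|=37/4
  updated: d(AILTY,M)=107/8, d(AILTY,O)=35/8, d(AILTY,Z)=45/2
5. join AILTY+M (d=107/8, Q=-359/8) ⇒ AILMTY; edges |AILTY|=285/32, |M|=143/32
  updated: d(AILMTY,O)=-2, d(AILMTY,Z)=177/16
6. join AILMTY+O (d=-2, Q=-193/16) ⇒ AILMOTY; edges |AILMTY|=97/32, |O|=-161/32
  updated: d(AILMOTY,Z)=257/32
7. join AILMOTY+Z (d=257/32) ⇒ AILMOTYZ; edges |AILMOTY|=257/64, |Z|=257/64
final tree: ((((((A:4/5,L:16/5):81/8,(I:3,Y:-2):115/8):5,T:37/4):285/32,M:143/32):97/32,O:-161/32):257/64,Z:257/64)
total length: 2021/32

AILTY,M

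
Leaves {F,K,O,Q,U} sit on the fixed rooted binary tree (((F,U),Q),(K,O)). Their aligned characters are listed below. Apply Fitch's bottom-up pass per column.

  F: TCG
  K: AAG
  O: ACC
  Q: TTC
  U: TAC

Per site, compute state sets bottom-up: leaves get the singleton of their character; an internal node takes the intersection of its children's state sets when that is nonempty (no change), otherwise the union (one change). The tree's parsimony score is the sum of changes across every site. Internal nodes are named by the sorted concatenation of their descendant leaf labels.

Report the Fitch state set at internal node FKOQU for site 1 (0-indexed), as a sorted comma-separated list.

A,C

site 0, node FU: F={T} ∩ U={T} → {T} (+0)
site 0, node FQU: FU={T} ∩ Q={T} → {T} (+0)
site 0, node KO: K={A} ∩ O={A} → {A} (+0)
site 0, node FKOQU: FQU={T} ∪ KO={A} → {A,T} (+1)
site 1, node FU: F={C} ∪ U={A} → {A,C} (+1)
site 1, node FQU: FU={A,C} ∪ Q={T} → {A,C,T} (+1)
site 1, node KO: K={A} ∪ O={C} → {A,C} (+1)
site 1, node FKOQU: FQU={A,C,T} ∩ KO={A,C} → {A,C} (+0)
site 2, node FU: F={G} ∪ U={C} → {C,G} (+1)
site 2, node FQU: FU={C,G} ∩ Q={C} → {C} (+0)
site 2, node KO: K={G} ∪ O={C} → {C,G} (+1)
site 2, node FKOQU: FQU={C} ∩ KO={C,G} → {C} (+0)
per-site changes: [1, 3, 2]; total = 6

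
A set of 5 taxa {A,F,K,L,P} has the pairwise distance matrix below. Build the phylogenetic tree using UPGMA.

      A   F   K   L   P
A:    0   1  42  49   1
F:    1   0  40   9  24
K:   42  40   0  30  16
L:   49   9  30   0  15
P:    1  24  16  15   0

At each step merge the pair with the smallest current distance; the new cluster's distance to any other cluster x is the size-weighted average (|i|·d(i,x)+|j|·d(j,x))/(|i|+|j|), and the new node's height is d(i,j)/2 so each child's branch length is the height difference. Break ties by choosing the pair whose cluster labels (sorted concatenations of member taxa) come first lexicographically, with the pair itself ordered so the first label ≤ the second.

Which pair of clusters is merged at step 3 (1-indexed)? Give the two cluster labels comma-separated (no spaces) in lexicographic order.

1. join A+F (d=1) ⇒ AF; edges |A|=1/2, |F|=1/2
  updated: d(AF,K)=41, d(AF,L)=29, d(AF,P)=25/2
2. join AF+P (d=25/2) ⇒ AFP; edges |AF|=23/4, |P|=25/4
  updated: d(AFP,K)=98/3, d(AFP,L)=73/3
3. join AFP+L (d=73/3) ⇒ AFLP; edges |AFP|=71/12, |L|=73/6
  updated: d(AFLP,K)=32
4. join AFLP+K (d=32) ⇒ AFKLP; edges |AFLP|=23/6, |K|=16
final tree: ((((A:1/2,F:1/2):23/4,P:25/4):71/12,L:73/6):23/6,K:16)
total length: 611/12

AFP,L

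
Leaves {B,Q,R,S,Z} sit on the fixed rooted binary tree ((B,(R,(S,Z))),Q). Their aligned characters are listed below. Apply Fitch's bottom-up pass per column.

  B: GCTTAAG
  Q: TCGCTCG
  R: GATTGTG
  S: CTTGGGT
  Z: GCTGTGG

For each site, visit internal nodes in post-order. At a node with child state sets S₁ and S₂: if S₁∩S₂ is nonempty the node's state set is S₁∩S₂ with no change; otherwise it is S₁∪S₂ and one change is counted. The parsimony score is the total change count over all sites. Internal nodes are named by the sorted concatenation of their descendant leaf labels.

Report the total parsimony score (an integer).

[col 0] SZ: children S:{C}, Z:{G} ∪→ {C,G}; cost 1
[col 0] RSZ: children R:{G}, SZ:{C,G} ∩→ {G}; cost 0
[col 0] BRSZ: children B:{G}, RSZ:{G} ∩→ {G}; cost 0
[col 0] BQRSZ: children BRSZ:{G}, Q:{T} ∪→ {G,T}; cost 1
[col 1] SZ: children S:{T}, Z:{C} ∪→ {C,T}; cost 1
[col 1] RSZ: children R:{A}, SZ:{C,T} ∪→ {A,C,T}; cost 1
[col 1] BRSZ: children B:{C}, RSZ:{A,C,T} ∩→ {C}; cost 0
[col 1] BQRSZ: children BRSZ:{C}, Q:{C} ∩→ {C}; cost 0
[col 2] SZ: children S:{T}, Z:{T} ∩→ {T}; cost 0
[col 2] RSZ: children R:{T}, SZ:{T} ∩→ {T}; cost 0
[col 2] BRSZ: children B:{T}, RSZ:{T} ∩→ {T}; cost 0
[col 2] BQRSZ: children BRSZ:{T}, Q:{G} ∪→ {G,T}; cost 1
[col 3] SZ: children S:{G}, Z:{G} ∩→ {G}; cost 0
[col 3] RSZ: children R:{T}, SZ:{G} ∪→ {G,T}; cost 1
[col 3] BRSZ: children B:{T}, RSZ:{G,T} ∩→ {T}; cost 0
[col 3] BQRSZ: children BRSZ:{T}, Q:{C} ∪→ {C,T}; cost 1
[col 4] SZ: children S:{G}, Z:{T} ∪→ {G,T}; cost 1
[col 4] RSZ: children R:{G}, SZ:{G,T} ∩→ {G}; cost 0
[col 4] BRSZ: children B:{A}, RSZ:{G} ∪→ {A,G}; cost 1
[col 4] BQRSZ: children BRSZ:{A,G}, Q:{T} ∪→ {A,G,T}; cost 1
[col 5] SZ: children S:{G}, Z:{G} ∩→ {G}; cost 0
[col 5] RSZ: children R:{T}, SZ:{G} ∪→ {G,T}; cost 1
[col 5] BRSZ: children B:{A}, RSZ:{G,T} ∪→ {A,G,T}; cost 1
[col 5] BQRSZ: children BRSZ:{A,G,T}, Q:{C} ∪→ {A,C,G,T}; cost 1
[col 6] SZ: children S:{T}, Z:{G} ∪→ {G,T}; cost 1
[col 6] RSZ: children R:{G}, SZ:{G,T} ∩→ {G}; cost 0
[col 6] BRSZ: children B:{G}, RSZ:{G} ∩→ {G}; cost 0
[col 6] BQRSZ: children BRSZ:{G}, Q:{G} ∩→ {G}; cost 0
per-site changes: [2, 2, 1, 2, 3, 3, 1]; total = 14

14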